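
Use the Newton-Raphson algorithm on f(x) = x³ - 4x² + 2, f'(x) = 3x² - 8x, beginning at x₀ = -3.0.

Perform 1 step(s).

f(x) = x³ - 4x² + 2
f'(x) = 3x² - 8x
x₀ = -3.0

Newton-Raphson formula: x_{n+1} = x_n - f(x_n)/f'(x_n)

Iteration 1:
  f(-3.000000) = -61.000000
  f'(-3.000000) = 51.000000
  x_1 = -3.000000 - (-61.000000)/51.000000 = -1.803922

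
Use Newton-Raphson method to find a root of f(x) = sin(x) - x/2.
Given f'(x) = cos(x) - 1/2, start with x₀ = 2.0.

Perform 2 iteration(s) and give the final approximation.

f(x) = sin(x) - x/2
f'(x) = cos(x) - 1/2
x₀ = 2.0

Newton-Raphson formula: x_{n+1} = x_n - f(x_n)/f'(x_n)

Iteration 1:
  f(2.000000) = -0.090703
  f'(2.000000) = -0.916147
  x_1 = 2.000000 - (-0.090703)/(-0.916147) = 1.900996
Iteration 2:
  f(1.900996) = -0.004520
  f'(1.900996) = -0.824232
  x_2 = 1.900996 - (-0.004520)/(-0.824232) = 1.895512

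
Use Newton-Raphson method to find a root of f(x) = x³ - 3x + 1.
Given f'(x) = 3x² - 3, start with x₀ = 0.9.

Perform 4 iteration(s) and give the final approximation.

f(x) = x³ - 3x + 1
f'(x) = 3x² - 3
x₀ = 0.9

Newton-Raphson formula: x_{n+1} = x_n - f(x_n)/f'(x_n)

Iteration 1:
  f(0.900000) = -0.971000
  f'(0.900000) = -0.570000
  x_1 = 0.900000 - (-0.971000)/(-0.570000) = -0.803509
Iteration 2:
  f(-0.803509) = 2.891760
  f'(-0.803509) = -1.063121
  x_2 = -0.803509 - 2.891760/(-1.063121) = 1.916558
Iteration 3:
  f(1.916558) = 2.290216
  f'(1.916558) = 8.019582
  x_3 = 1.916558 - 2.290216/8.019582 = 1.630980
Iteration 4:
  f(1.630980) = 0.445623
  f'(1.630980) = 4.980287
  x_4 = 1.630980 - 0.445623/4.980287 = 1.541503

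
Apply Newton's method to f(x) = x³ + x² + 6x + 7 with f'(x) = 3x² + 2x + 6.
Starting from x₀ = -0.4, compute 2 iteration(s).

f(x) = x³ + x² + 6x + 7
f'(x) = 3x² + 2x + 6
x₀ = -0.4

Newton-Raphson formula: x_{n+1} = x_n - f(x_n)/f'(x_n)

Iteration 1:
  f(-0.400000) = 4.696000
  f'(-0.400000) = 5.680000
  x_1 = -0.400000 - 4.696000/5.680000 = -1.226761
Iteration 2:
  f(-1.226761) = -0.701825
  f'(-1.226761) = 8.061303
  x_2 = -1.226761 - (-0.701825)/8.061303 = -1.139700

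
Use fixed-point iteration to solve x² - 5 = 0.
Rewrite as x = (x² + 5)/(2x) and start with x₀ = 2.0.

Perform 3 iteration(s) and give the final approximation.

Equation: x² - 5 = 0
Fixed-point form: x = (x² + 5)/(2x)
x₀ = 2.0

x_1 = g(2.000000) = 2.250000
x_2 = g(2.250000) = 2.236111
x_3 = g(2.236111) = 2.236068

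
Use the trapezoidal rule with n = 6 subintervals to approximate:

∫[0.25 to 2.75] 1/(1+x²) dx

f(x) = 1/(1+x²)
a = 0.25, b = 2.75, n = 6
h = (b - a)/n = 0.416667

Trapezoidal rule: (h/2)[f(x₀) + 2f(x₁) + 2f(x₂) + ... + f(xₙ)]

x_0 = 0.2500, f(x_0) = 0.941176, coefficient = 1
x_1 = 0.6667, f(x_1) = 0.692308, coefficient = 2
x_2 = 1.0833, f(x_2) = 0.460064, coefficient = 2
x_3 = 1.5000, f(x_3) = 0.307692, coefficient = 2
x_4 = 1.9167, f(x_4) = 0.213967, coefficient = 2
x_5 = 2.3333, f(x_5) = 0.155172, coefficient = 2
x_6 = 2.7500, f(x_6) = 0.116788, coefficient = 1

I ≈ (0.416667/2) × 4.716372 = 0.982578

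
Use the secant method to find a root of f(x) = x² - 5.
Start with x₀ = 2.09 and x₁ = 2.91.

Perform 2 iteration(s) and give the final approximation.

f(x) = x² - 5
x₀ = 2.09, x₁ = 2.91

Secant formula: x_{n+1} = x_n - f(x_n)(x_n - x_{n-1})/(f(x_n) - f(x_{n-1}))

Iteration 1:
  f(2.090000) = -0.631900
  f(2.910000) = 3.468100
  x_2 = 2.910000 - 3.468100×(2.910000 - 2.090000)/(3.468100 - (-0.631900))
       = 2.216380
Iteration 2:
  f(2.910000) = 3.468100
  f(2.216380) = -0.087660
  x_3 = 2.216380 - (-0.087660)×(2.216380 - 2.910000)/(-0.087660 - 3.468100)
       = 2.233480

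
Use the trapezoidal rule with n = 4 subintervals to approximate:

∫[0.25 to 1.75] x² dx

f(x) = x²
a = 0.25, b = 1.75, n = 4
h = (b - a)/n = 0.375000

Trapezoidal rule: (h/2)[f(x₀) + 2f(x₁) + 2f(x₂) + ... + f(xₙ)]

x_0 = 0.2500, f(x_0) = 0.062500, coefficient = 1
x_1 = 0.6250, f(x_1) = 0.390625, coefficient = 2
x_2 = 1.0000, f(x_2) = 1.000000, coefficient = 2
x_3 = 1.3750, f(x_3) = 1.890625, coefficient = 2
x_4 = 1.7500, f(x_4) = 3.062500, coefficient = 1

I ≈ (0.375000/2) × 9.687500 = 1.816406
Exact value: 1.781250
Error: 0.035156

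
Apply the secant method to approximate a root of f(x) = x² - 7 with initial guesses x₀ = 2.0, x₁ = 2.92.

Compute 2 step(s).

f(x) = x² - 7
x₀ = 2.0, x₁ = 2.92

Secant formula: x_{n+1} = x_n - f(x_n)(x_n - x_{n-1})/(f(x_n) - f(x_{n-1}))

Iteration 1:
  f(2.000000) = -3.000000
  f(2.920000) = 1.526400
  x_2 = 2.920000 - 1.526400×(2.920000 - 2.000000)/(1.526400 - (-3.000000))
       = 2.609756
Iteration 2:
  f(2.920000) = 1.526400
  f(2.609756) = -0.189173
  x_3 = 2.609756 - (-0.189173)×(2.609756 - 2.920000)/(-0.189173 - 1.526400)
       = 2.643966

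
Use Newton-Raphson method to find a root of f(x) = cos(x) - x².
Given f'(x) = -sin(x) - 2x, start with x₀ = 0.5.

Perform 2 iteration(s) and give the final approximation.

f(x) = cos(x) - x²
f'(x) = -sin(x) - 2x
x₀ = 0.5

Newton-Raphson formula: x_{n+1} = x_n - f(x_n)/f'(x_n)

Iteration 1:
  f(0.500000) = 0.627583
  f'(0.500000) = -1.479426
  x_1 = 0.500000 - 0.627583/(-1.479426) = 0.924207
Iteration 2:
  f(0.924207) = -0.251691
  f'(0.924207) = -2.646557
  x_2 = 0.924207 - (-0.251691)/(-2.646557) = 0.829106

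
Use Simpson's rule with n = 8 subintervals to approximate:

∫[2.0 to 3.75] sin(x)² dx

f(x) = sin(x)²
a = 2.0, b = 3.75, n = 8
h = (b - a)/n = 0.218750

Simpson's rule: (h/3)[f(x₀) + 4f(x₁) + 2f(x₂) + ... + f(xₙ)]

x_0 = 2.0000, f(x_0) = 0.826822, coefficient = 1
x_1 = 2.2188, f(x_1) = 0.635720, coefficient = 4
x_2 = 2.4375, f(x_2) = 0.419052, coefficient = 2
x_3 = 2.6562, f(x_3) = 0.217633, coefficient = 4
x_4 = 2.8750, f(x_4) = 0.069404, coefficient = 2
x_5 = 3.0938, f(x_5) = 0.002287, coefficient = 4
x_6 = 3.3125, f(x_6) = 0.028926, coefficient = 2
x_7 = 3.5312, f(x_7) = 0.144302, coefficient = 4
x_8 = 3.7500, f(x_8) = 0.326682, coefficient = 1

I ≈ (0.218750/3) × 6.188038 = 0.451211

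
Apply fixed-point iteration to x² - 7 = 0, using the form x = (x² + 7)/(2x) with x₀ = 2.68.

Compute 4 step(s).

Equation: x² - 7 = 0
Fixed-point form: x = (x² + 7)/(2x)
x₀ = 2.68

x_1 = g(2.680000) = 2.645970
x_2 = g(2.645970) = 2.645751
x_3 = g(2.645751) = 2.645751
x_4 = g(2.645751) = 2.645751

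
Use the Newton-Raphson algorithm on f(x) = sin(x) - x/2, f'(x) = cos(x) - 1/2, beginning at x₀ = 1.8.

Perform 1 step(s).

f(x) = sin(x) - x/2
f'(x) = cos(x) - 1/2
x₀ = 1.8

Newton-Raphson formula: x_{n+1} = x_n - f(x_n)/f'(x_n)

Iteration 1:
  f(1.800000) = 0.073848
  f'(1.800000) = -0.727202
  x_1 = 1.800000 - 0.073848/(-0.727202) = 1.901550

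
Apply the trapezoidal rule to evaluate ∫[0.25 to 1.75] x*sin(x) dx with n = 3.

f(x) = x*sin(x)
a = 0.25, b = 1.75, n = 3
h = (b - a)/n = 0.500000

Trapezoidal rule: (h/2)[f(x₀) + 2f(x₁) + 2f(x₂) + ... + f(xₙ)]

x_0 = 0.2500, f(x_0) = 0.061851, coefficient = 1
x_1 = 0.7500, f(x_1) = 0.511229, coefficient = 2
x_2 = 1.2500, f(x_2) = 1.186231, coefficient = 2
x_3 = 1.7500, f(x_3) = 1.721975, coefficient = 1

I ≈ (0.500000/2) × 5.178746 = 1.294687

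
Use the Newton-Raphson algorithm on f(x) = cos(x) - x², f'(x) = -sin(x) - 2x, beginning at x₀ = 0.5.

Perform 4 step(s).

f(x) = cos(x) - x²
f'(x) = -sin(x) - 2x
x₀ = 0.5

Newton-Raphson formula: x_{n+1} = x_n - f(x_n)/f'(x_n)

Iteration 1:
  f(0.500000) = 0.627583
  f'(0.500000) = -1.479426
  x_1 = 0.500000 - 0.627583/(-1.479426) = 0.924207
Iteration 2:
  f(0.924207) = -0.251691
  f'(0.924207) = -2.646557
  x_2 = 0.924207 - (-0.251691)/(-2.646557) = 0.829106
Iteration 3:
  f(0.829106) = -0.011881
  f'(0.829106) = -2.395539
  x_3 = 0.829106 - (-0.011881)/(-2.395539) = 0.824146
Iteration 4:
  f(0.824146) = -0.000033
  f'(0.824146) = -2.382260
  x_4 = 0.824146 - (-0.000033)/(-2.382260) = 0.824132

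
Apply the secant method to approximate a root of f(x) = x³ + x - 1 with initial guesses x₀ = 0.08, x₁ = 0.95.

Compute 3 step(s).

f(x) = x³ + x - 1
x₀ = 0.08, x₁ = 0.95

Secant formula: x_{n+1} = x_n - f(x_n)(x_n - x_{n-1})/(f(x_n) - f(x_{n-1}))

Iteration 1:
  f(0.080000) = -0.919488
  f(0.950000) = 0.807375
  x_2 = 0.950000 - 0.807375×(0.950000 - 0.080000)/(0.807375 - (-0.919488))
       = 0.543241
Iteration 2:
  f(0.950000) = 0.807375
  f(0.543241) = -0.296442
  x_3 = 0.543241 - (-0.296442)×(0.543241 - 0.950000)/(-0.296442 - 0.807375)
       = 0.652481
Iteration 3:
  f(0.543241) = -0.296442
  f(0.652481) = -0.069738
  x_4 = 0.652481 - (-0.069738)×(0.652481 - 0.543241)/(-0.069738 - (-0.296442))
       = 0.686085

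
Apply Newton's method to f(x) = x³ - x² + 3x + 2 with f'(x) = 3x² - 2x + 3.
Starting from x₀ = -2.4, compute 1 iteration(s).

f(x) = x³ - x² + 3x + 2
f'(x) = 3x² - 2x + 3
x₀ = -2.4

Newton-Raphson formula: x_{n+1} = x_n - f(x_n)/f'(x_n)

Iteration 1:
  f(-2.400000) = -24.784000
  f'(-2.400000) = 25.080000
  x_1 = -2.400000 - (-24.784000)/25.080000 = -1.411802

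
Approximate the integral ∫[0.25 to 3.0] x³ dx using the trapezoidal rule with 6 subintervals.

f(x) = x³
a = 0.25, b = 3.0, n = 6
h = (b - a)/n = 0.458333

Trapezoidal rule: (h/2)[f(x₀) + 2f(x₁) + 2f(x₂) + ... + f(xₙ)]

x_0 = 0.2500, f(x_0) = 0.015625, coefficient = 1
x_1 = 0.7083, f(x_1) = 0.355396, coefficient = 2
x_2 = 1.1667, f(x_2) = 1.587963, coefficient = 2
x_3 = 1.6250, f(x_3) = 4.291016, coefficient = 2
x_4 = 2.0833, f(x_4) = 9.042245, coefficient = 2
x_5 = 2.5417, f(x_5) = 16.419343, coefficient = 2
x_6 = 3.0000, f(x_6) = 27.000000, coefficient = 1

I ≈ (0.458333/2) × 90.407552 = 20.718397
Exact value: 20.249023
Error: 0.469374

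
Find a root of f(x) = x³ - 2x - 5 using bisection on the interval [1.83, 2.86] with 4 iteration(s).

f(x) = x³ - 2x - 5
Initial interval: [1.83, 2.86]

Iteration 1:
  c_1 = (1.830000 + 2.860000)/2 = 2.345000
  f(c_1) = f(2.345000) = 3.205214
  f(a) × f(c) < 0, new interval: [1.830000, 2.345000]
Iteration 2:
  c_2 = (1.830000 + 2.345000)/2 = 2.087500
  f(c_2) = f(2.087500) = -0.078393
  f(a) × f(c) ≥ 0, new interval: [2.087500, 2.345000]
Iteration 3:
  c_3 = (2.087500 + 2.345000)/2 = 2.216250
  f(c_3) = f(2.216250) = 1.453197
  f(a) × f(c) < 0, new interval: [2.087500, 2.216250]
Iteration 4:
  c_4 = (2.087500 + 2.216250)/2 = 2.151875
  f(c_4) = f(2.151875) = 0.660649
  f(a) × f(c) < 0, new interval: [2.087500, 2.151875]

After 4 iteration(s), the approximation is c_4 = 2.151875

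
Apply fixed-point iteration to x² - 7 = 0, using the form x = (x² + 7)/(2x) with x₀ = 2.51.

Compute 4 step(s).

Equation: x² - 7 = 0
Fixed-point form: x = (x² + 7)/(2x)
x₀ = 2.51

x_1 = g(2.510000) = 2.649422
x_2 = g(2.649422) = 2.645754
x_3 = g(2.645754) = 2.645751
x_4 = g(2.645751) = 2.645751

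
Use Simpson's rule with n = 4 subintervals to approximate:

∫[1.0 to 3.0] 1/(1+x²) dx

f(x) = 1/(1+x²)
a = 1.0, b = 3.0, n = 4
h = (b - a)/n = 0.500000

Simpson's rule: (h/3)[f(x₀) + 4f(x₁) + 2f(x₂) + ... + f(xₙ)]

x_0 = 1.0000, f(x_0) = 0.500000, coefficient = 1
x_1 = 1.5000, f(x_1) = 0.307692, coefficient = 4
x_2 = 2.0000, f(x_2) = 0.200000, coefficient = 2
x_3 = 2.5000, f(x_3) = 0.137931, coefficient = 4
x_4 = 3.0000, f(x_4) = 0.100000, coefficient = 1

I ≈ (0.500000/3) × 2.782493 = 0.463749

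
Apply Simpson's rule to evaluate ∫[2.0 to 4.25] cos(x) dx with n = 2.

f(x) = cos(x)
a = 2.0, b = 4.25, n = 2
h = (b - a)/n = 1.125000

Simpson's rule: (h/3)[f(x₀) + 4f(x₁) + 2f(x₂) + ... + f(xₙ)]

x_0 = 2.0000, f(x_0) = -0.416147, coefficient = 1
x_1 = 3.1250, f(x_1) = -0.999862, coefficient = 4
x_2 = 4.2500, f(x_2) = -0.446087, coefficient = 1

I ≈ (1.125000/3) × -4.861684 = -1.823131
Exact value: -1.804287
Error: 0.018845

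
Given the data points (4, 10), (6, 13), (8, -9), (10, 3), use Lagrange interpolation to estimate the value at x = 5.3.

Lagrange interpolation formula:
P(x) = Σ yᵢ × Lᵢ(x)
where Lᵢ(x) = Π_{j≠i} (x - xⱼ)/(xᵢ - xⱼ)

L_0(5.3) = (5.3 - 6)/(4 - 6) × (5.3 - 8)/(4 - 8) × (5.3 - 10)/(4 - 10) = 0.185063
L_1(5.3) = (5.3 - 4)/(6 - 4) × (5.3 - 8)/(6 - 8) × (5.3 - 10)/(6 - 10) = 1.031062
L_2(5.3) = (5.3 - 4)/(8 - 4) × (5.3 - 6)/(8 - 6) × (5.3 - 10)/(8 - 10) = -0.267313
L_3(5.3) = (5.3 - 4)/(10 - 4) × (5.3 - 6)/(10 - 6) × (5.3 - 8)/(10 - 8) = 0.051188

P(5.3) = 10×L_0(5.3) + 13×L_1(5.3) + (-9)×L_2(5.3) + 3×L_3(5.3)
P(5.3) = 17.813813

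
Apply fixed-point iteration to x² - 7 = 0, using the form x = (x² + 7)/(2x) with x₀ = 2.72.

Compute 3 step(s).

Equation: x² - 7 = 0
Fixed-point form: x = (x² + 7)/(2x)
x₀ = 2.72

x_1 = g(2.720000) = 2.646765
x_2 = g(2.646765) = 2.645752
x_3 = g(2.645752) = 2.645751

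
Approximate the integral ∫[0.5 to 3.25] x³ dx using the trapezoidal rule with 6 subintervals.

f(x) = x³
a = 0.5, b = 3.25, n = 6
h = (b - a)/n = 0.458333

Trapezoidal rule: (h/2)[f(x₀) + 2f(x₁) + 2f(x₂) + ... + f(xₙ)]

x_0 = 0.5000, f(x_0) = 0.125000, coefficient = 1
x_1 = 0.9583, f(x_1) = 0.880136, coefficient = 2
x_2 = 1.4167, f(x_2) = 2.843171, coefficient = 2
x_3 = 1.8750, f(x_3) = 6.591797, coefficient = 2
x_4 = 2.3333, f(x_4) = 12.703704, coefficient = 2
x_5 = 2.7917, f(x_5) = 21.756583, coefficient = 2
x_6 = 3.2500, f(x_6) = 34.328125, coefficient = 1

I ≈ (0.458333/2) × 124.003906 = 28.417562
Exact value: 27.875977
Error: 0.541585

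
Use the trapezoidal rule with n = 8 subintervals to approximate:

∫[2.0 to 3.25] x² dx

f(x) = x²
a = 2.0, b = 3.25, n = 8
h = (b - a)/n = 0.156250

Trapezoidal rule: (h/2)[f(x₀) + 2f(x₁) + 2f(x₂) + ... + f(xₙ)]

x_0 = 2.0000, f(x_0) = 4.000000, coefficient = 1
x_1 = 2.1562, f(x_1) = 4.649414, coefficient = 2
x_2 = 2.3125, f(x_2) = 5.347656, coefficient = 2
x_3 = 2.4688, f(x_3) = 6.094727, coefficient = 2
x_4 = 2.6250, f(x_4) = 6.890625, coefficient = 2
x_5 = 2.7812, f(x_5) = 7.735352, coefficient = 2
x_6 = 2.9375, f(x_6) = 8.628906, coefficient = 2
x_7 = 3.0938, f(x_7) = 9.571289, coefficient = 2
x_8 = 3.2500, f(x_8) = 10.562500, coefficient = 1

I ≈ (0.156250/2) × 112.398438 = 8.781128
Exact value: 8.776042
Error: 0.005086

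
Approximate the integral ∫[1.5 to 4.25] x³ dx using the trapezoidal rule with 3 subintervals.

f(x) = x³
a = 1.5, b = 4.25, n = 3
h = (b - a)/n = 0.916667

Trapezoidal rule: (h/2)[f(x₀) + 2f(x₁) + 2f(x₂) + ... + f(xₙ)]

x_0 = 1.5000, f(x_0) = 3.375000, coefficient = 1
x_1 = 2.4167, f(x_1) = 14.114005, coefficient = 2
x_2 = 3.3333, f(x_2) = 37.037037, coefficient = 2
x_3 = 4.2500, f(x_3) = 76.765625, coefficient = 1

I ≈ (0.916667/2) × 182.442708 = 83.619575
Exact value: 80.297852
Error: 3.321723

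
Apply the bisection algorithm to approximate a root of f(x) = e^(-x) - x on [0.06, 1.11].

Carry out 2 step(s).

f(x) = e^(-x) - x
Initial interval: [0.06, 1.11]

Iteration 1:
  c_1 = (0.060000 + 1.110000)/2 = 0.585000
  f(c_1) = f(0.585000) = -0.027894
  f(a) × f(c) < 0, new interval: [0.060000, 0.585000]
Iteration 2:
  c_2 = (0.060000 + 0.585000)/2 = 0.322500
  f(c_2) = f(0.322500) = 0.401836
  f(a) × f(c) ≥ 0, new interval: [0.322500, 0.585000]

After 2 iteration(s), the approximation is c_2 = 0.322500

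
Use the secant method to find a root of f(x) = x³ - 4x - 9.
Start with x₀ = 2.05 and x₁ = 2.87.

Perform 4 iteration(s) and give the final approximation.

f(x) = x³ - 4x - 9
x₀ = 2.05, x₁ = 2.87

Secant formula: x_{n+1} = x_n - f(x_n)(x_n - x_{n-1})/(f(x_n) - f(x_{n-1}))

Iteration 1:
  f(2.050000) = -8.584875
  f(2.870000) = 3.159903
  x_2 = 2.870000 - 3.159903×(2.870000 - 2.050000)/(3.159903 - (-8.584875))
       = 2.649381
Iteration 2:
  f(2.870000) = 3.159903
  f(2.649381) = -1.000936
  x_3 = 2.649381 - (-1.000936)×(2.649381 - 2.870000)/(-1.000936 - 3.159903)
       = 2.702453
Iteration 3:
  f(2.649381) = -1.000936
  f(2.702453) = -0.073109
  x_4 = 2.702453 - (-0.073109)×(2.702453 - 2.649381)/(-0.073109 - (-1.000936))
       = 2.706635
Iteration 4:
  f(2.702453) = -0.073109
  f(2.706635) = 0.001929
  x_5 = 2.706635 - 0.001929×(2.706635 - 2.702453)/(0.001929 - (-0.073109))
       = 2.706528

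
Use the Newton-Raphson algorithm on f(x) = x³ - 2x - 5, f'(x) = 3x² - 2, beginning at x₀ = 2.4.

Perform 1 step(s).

f(x) = x³ - 2x - 5
f'(x) = 3x² - 2
x₀ = 2.4

Newton-Raphson formula: x_{n+1} = x_n - f(x_n)/f'(x_n)

Iteration 1:
  f(2.400000) = 4.024000
  f'(2.400000) = 15.280000
  x_1 = 2.400000 - 4.024000/15.280000 = 2.136649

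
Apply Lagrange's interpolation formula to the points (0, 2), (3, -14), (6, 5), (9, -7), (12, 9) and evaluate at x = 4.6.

Lagrange interpolation formula:
P(x) = Σ yᵢ × Lᵢ(x)
where Lᵢ(x) = Π_{j≠i} (x - xⱼ)/(xᵢ - xⱼ)

L_0(4.6) = (4.6 - 3)/(0 - 3) × (4.6 - 6)/(0 - 6) × (4.6 - 9)/(0 - 9) × (4.6 - 12)/(0 - 12) = -0.037518
L_1(4.6) = (4.6 - 0)/(3 - 0) × (4.6 - 6)/(3 - 6) × (4.6 - 9)/(3 - 9) × (4.6 - 12)/(3 - 12) = 0.431453
L_2(4.6) = (4.6 - 0)/(6 - 0) × (4.6 - 3)/(6 - 3) × (4.6 - 9)/(6 - 9) × (4.6 - 12)/(6 - 12) = 0.739635
L_3(4.6) = (4.6 - 0)/(9 - 0) × (4.6 - 3)/(9 - 3) × (4.6 - 6)/(9 - 6) × (4.6 - 12)/(9 - 12) = -0.156892
L_4(4.6) = (4.6 - 0)/(12 - 0) × (4.6 - 3)/(12 - 3) × (4.6 - 6)/(12 - 6) × (4.6 - 9)/(12 - 9) = 0.023322

P(4.6) = 2×L_0(4.6) + (-14)×L_1(4.6) + 5×L_2(4.6) + (-7)×L_3(4.6) + 9×L_4(4.6)
P(4.6) = -1.109070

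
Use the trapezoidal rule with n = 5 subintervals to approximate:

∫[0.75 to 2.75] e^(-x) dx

f(x) = e^(-x)
a = 0.75, b = 2.75, n = 5
h = (b - a)/n = 0.400000

Trapezoidal rule: (h/2)[f(x₀) + 2f(x₁) + 2f(x₂) + ... + f(xₙ)]

x_0 = 0.7500, f(x_0) = 0.472367, coefficient = 1
x_1 = 1.1500, f(x_1) = 0.316637, coefficient = 2
x_2 = 1.5500, f(x_2) = 0.212248, coefficient = 2
x_3 = 1.9500, f(x_3) = 0.142274, coefficient = 2
x_4 = 2.3500, f(x_4) = 0.095369, coefficient = 2
x_5 = 2.7500, f(x_5) = 0.063928, coefficient = 1

I ≈ (0.400000/2) × 2.069350 = 0.413870
Exact value: 0.408439
Error: 0.005431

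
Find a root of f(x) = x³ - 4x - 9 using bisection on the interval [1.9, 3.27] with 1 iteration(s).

f(x) = x³ - 4x - 9
Initial interval: [1.9, 3.27]

Iteration 1:
  c_1 = (1.900000 + 3.270000)/2 = 2.585000
  f(c_1) = f(2.585000) = -2.066448
  f(a) × f(c) ≥ 0, new interval: [2.585000, 3.270000]

After 1 iteration(s), the approximation is c_1 = 2.585000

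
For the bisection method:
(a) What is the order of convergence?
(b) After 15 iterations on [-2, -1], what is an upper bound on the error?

(a) Bisection has linear (order 1) convergence; the error is halved each step.

(b) Error bound = (b-a)/2^n = (-1 - (-2))/2^{15}
    = 1/2^{15}

(a) 1 (linear); (b) error ≤ 3.05e-05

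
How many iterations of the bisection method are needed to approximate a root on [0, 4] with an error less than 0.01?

We need (b-a)/2^n ≤ 0.01
(4 - 0)/2^n ≤ 0.01
4/2^n ≤ 0.01
2^n ≥ 400
n ≥ log₂(400) = 8.64
n ≥ 9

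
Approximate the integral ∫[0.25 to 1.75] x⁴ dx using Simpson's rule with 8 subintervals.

f(x) = x⁴
a = 0.25, b = 1.75, n = 8
h = (b - a)/n = 0.187500

Simpson's rule: (h/3)[f(x₀) + 4f(x₁) + 2f(x₂) + ... + f(xₙ)]

x_0 = 0.2500, f(x_0) = 0.003906, coefficient = 1
x_1 = 0.4375, f(x_1) = 0.036636, coefficient = 4
x_2 = 0.6250, f(x_2) = 0.152588, coefficient = 2
x_3 = 0.8125, f(x_3) = 0.435806, coefficient = 4
x_4 = 1.0000, f(x_4) = 1.000000, coefficient = 2
x_5 = 1.1875, f(x_5) = 1.988541, coefficient = 4
x_6 = 1.3750, f(x_6) = 3.574463, coefficient = 2
x_7 = 1.5625, f(x_7) = 5.960464, coefficient = 4
x_8 = 1.7500, f(x_8) = 9.378906, coefficient = 1

I ≈ (0.187500/3) × 52.522705 = 3.282669
Exact value: 3.282422
Error: 0.000247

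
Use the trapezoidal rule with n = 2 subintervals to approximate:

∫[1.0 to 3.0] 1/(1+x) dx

f(x) = 1/(1+x)
a = 1.0, b = 3.0, n = 2
h = (b - a)/n = 1.000000

Trapezoidal rule: (h/2)[f(x₀) + 2f(x₁) + 2f(x₂) + ... + f(xₙ)]

x_0 = 1.0000, f(x_0) = 0.500000, coefficient = 1
x_1 = 2.0000, f(x_1) = 0.333333, coefficient = 2
x_2 = 3.0000, f(x_2) = 0.250000, coefficient = 1

I ≈ (1.000000/2) × 1.416667 = 0.708333
Exact value: 0.693147
Error: 0.015186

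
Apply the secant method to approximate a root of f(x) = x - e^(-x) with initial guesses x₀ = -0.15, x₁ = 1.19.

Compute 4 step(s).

f(x) = x - e^(-x)
x₀ = -0.15, x₁ = 1.19

Secant formula: x_{n+1} = x_n - f(x_n)(x_n - x_{n-1})/(f(x_n) - f(x_{n-1}))

Iteration 1:
  f(-0.150000) = -1.311834
  f(1.190000) = 0.885779
  x_2 = 1.190000 - 0.885779×(1.190000 - (-0.150000))/(0.885779 - (-1.311834))
       = 0.649894
Iteration 2:
  f(1.190000) = 0.885779
  f(0.649894) = 0.127793
  x_3 = 0.649894 - 0.127793×(0.649894 - 1.190000)/(0.127793 - 0.885779)
       = 0.558835
Iteration 3:
  f(0.649894) = 0.127793
  f(0.558835) = -0.013041
  x_4 = 0.558835 - (-0.013041)×(0.558835 - 0.649894)/(-0.013041 - 0.127793)
       = 0.567266
Iteration 4:
  f(0.558835) = -0.013041
  f(0.567266) = 0.000193
  x_5 = 0.567266 - 0.000193×(0.567266 - 0.558835)/(0.000193 - (-0.013041))
       = 0.567143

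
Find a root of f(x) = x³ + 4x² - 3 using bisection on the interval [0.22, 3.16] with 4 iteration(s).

f(x) = x³ + 4x² - 3
Initial interval: [0.22, 3.16]

Iteration 1:
  c_1 = (0.220000 + 3.160000)/2 = 1.690000
  f(c_1) = f(1.690000) = 13.251209
  f(a) × f(c) < 0, new interval: [0.220000, 1.690000]
Iteration 2:
  c_2 = (0.220000 + 1.690000)/2 = 0.955000
  f(c_2) = f(0.955000) = 1.519084
  f(a) × f(c) < 0, new interval: [0.220000, 0.955000]
Iteration 3:
  c_3 = (0.220000 + 0.955000)/2 = 0.587500
  f(c_3) = f(0.587500) = -1.416596
  f(a) × f(c) ≥ 0, new interval: [0.587500, 0.955000]
Iteration 4:
  c_4 = (0.587500 + 0.955000)/2 = 0.771250
  f(c_4) = f(0.771250) = -0.161934
  f(a) × f(c) ≥ 0, new interval: [0.771250, 0.955000]

After 4 iteration(s), the approximation is c_4 = 0.771250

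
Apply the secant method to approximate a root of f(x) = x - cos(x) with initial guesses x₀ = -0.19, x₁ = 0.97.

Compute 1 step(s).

f(x) = x - cos(x)
x₀ = -0.19, x₁ = 0.97

Secant formula: x_{n+1} = x_n - f(x_n)(x_n - x_{n-1})/(f(x_n) - f(x_{n-1}))

Iteration 1:
  f(-0.190000) = -1.172004
  f(0.970000) = 0.404700
  x_2 = 0.970000 - 0.404700×(0.970000 - (-0.190000))/(0.404700 - (-1.172004))
       = 0.672257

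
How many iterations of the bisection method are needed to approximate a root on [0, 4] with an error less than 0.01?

We need (b-a)/2^n ≤ 0.01
(4 - 0)/2^n ≤ 0.01
4/2^n ≤ 0.01
2^n ≥ 400
n ≥ log₂(400) = 8.64
n ≥ 9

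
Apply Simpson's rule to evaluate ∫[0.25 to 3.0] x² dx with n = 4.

f(x) = x²
a = 0.25, b = 3.0, n = 4
h = (b - a)/n = 0.687500

Simpson's rule: (h/3)[f(x₀) + 4f(x₁) + 2f(x₂) + ... + f(xₙ)]

x_0 = 0.2500, f(x_0) = 0.062500, coefficient = 1
x_1 = 0.9375, f(x_1) = 0.878906, coefficient = 4
x_2 = 1.6250, f(x_2) = 2.640625, coefficient = 2
x_3 = 2.3125, f(x_3) = 5.347656, coefficient = 4
x_4 = 3.0000, f(x_4) = 9.000000, coefficient = 1

I ≈ (0.687500/3) × 39.250000 = 8.994792
Exact value: 8.994792
Error: 0.000000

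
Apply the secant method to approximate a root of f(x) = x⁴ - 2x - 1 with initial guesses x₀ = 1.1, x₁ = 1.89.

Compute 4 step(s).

f(x) = x⁴ - 2x - 1
x₀ = 1.1, x₁ = 1.89

Secant formula: x_{n+1} = x_n - f(x_n)(x_n - x_{n-1})/(f(x_n) - f(x_{n-1}))

Iteration 1:
  f(1.100000) = -1.735900
  f(1.890000) = 7.979898
  x_2 = 1.890000 - 7.979898×(1.890000 - 1.100000)/(7.979898 - (-1.735900))
       = 1.241148
Iteration 2:
  f(1.890000) = 7.979898
  f(1.241148) = -1.109317
  x_3 = 1.241148 - (-1.109317)×(1.241148 - 1.890000)/(-1.109317 - 7.979898)
       = 1.320338
Iteration 3:
  f(1.241148) = -1.109317
  f(1.320338) = -0.601604
  x_4 = 1.320338 - (-0.601604)×(1.320338 - 1.241148)/(-0.601604 - (-1.109317))
       = 1.414174
Iteration 4:
  f(1.320338) = -0.601604
  f(1.414174) = 0.171205
  x_5 = 1.414174 - 0.171205×(1.414174 - 1.320338)/(0.171205 - (-0.601604))
       = 1.393386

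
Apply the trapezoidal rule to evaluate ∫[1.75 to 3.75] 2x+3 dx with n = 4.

f(x) = 2x+3
a = 1.75, b = 3.75, n = 4
h = (b - a)/n = 0.500000

Trapezoidal rule: (h/2)[f(x₀) + 2f(x₁) + 2f(x₂) + ... + f(xₙ)]

x_0 = 1.7500, f(x_0) = 6.500000, coefficient = 1
x_1 = 2.2500, f(x_1) = 7.500000, coefficient = 2
x_2 = 2.7500, f(x_2) = 8.500000, coefficient = 2
x_3 = 3.2500, f(x_3) = 9.500000, coefficient = 2
x_4 = 3.7500, f(x_4) = 10.500000, coefficient = 1

I ≈ (0.500000/2) × 68.000000 = 17.000000
Exact value: 17.000000
Error: 0.000000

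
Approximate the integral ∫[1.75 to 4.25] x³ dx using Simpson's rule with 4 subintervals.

f(x) = x³
a = 1.75, b = 4.25, n = 4
h = (b - a)/n = 0.625000

Simpson's rule: (h/3)[f(x₀) + 4f(x₁) + 2f(x₂) + ... + f(xₙ)]

x_0 = 1.7500, f(x_0) = 5.359375, coefficient = 1
x_1 = 2.3750, f(x_1) = 13.396484, coefficient = 4
x_2 = 3.0000, f(x_2) = 27.000000, coefficient = 2
x_3 = 3.6250, f(x_3) = 47.634766, coefficient = 4
x_4 = 4.2500, f(x_4) = 76.765625, coefficient = 1

I ≈ (0.625000/3) × 380.250000 = 79.218750
Exact value: 79.218750
Error: 0.000000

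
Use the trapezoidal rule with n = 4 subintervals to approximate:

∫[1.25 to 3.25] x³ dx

f(x) = x³
a = 1.25, b = 3.25, n = 4
h = (b - a)/n = 0.500000

Trapezoidal rule: (h/2)[f(x₀) + 2f(x₁) + 2f(x₂) + ... + f(xₙ)]

x_0 = 1.2500, f(x_0) = 1.953125, coefficient = 1
x_1 = 1.7500, f(x_1) = 5.359375, coefficient = 2
x_2 = 2.2500, f(x_2) = 11.390625, coefficient = 2
x_3 = 2.7500, f(x_3) = 20.796875, coefficient = 2
x_4 = 3.2500, f(x_4) = 34.328125, coefficient = 1

I ≈ (0.500000/2) × 111.375000 = 27.843750
Exact value: 27.281250
Error: 0.562500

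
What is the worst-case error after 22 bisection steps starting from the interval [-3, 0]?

Bisection error bound: |error| ≤ (b-a)/2^n
|error| ≤ (0 - (-3))/2^22 = 3/2^22
|error| ≤ 0.0000007153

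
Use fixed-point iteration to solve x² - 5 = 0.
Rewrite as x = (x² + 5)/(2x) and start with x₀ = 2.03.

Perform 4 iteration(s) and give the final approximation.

Equation: x² - 5 = 0
Fixed-point form: x = (x² + 5)/(2x)
x₀ = 2.03

x_1 = g(2.030000) = 2.246527
x_2 = g(2.246527) = 2.236092
x_3 = g(2.236092) = 2.236068
x_4 = g(2.236068) = 2.236068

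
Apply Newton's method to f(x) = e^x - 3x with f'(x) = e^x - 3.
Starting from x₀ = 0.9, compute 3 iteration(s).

f(x) = e^x - 3x
f'(x) = e^x - 3
x₀ = 0.9

Newton-Raphson formula: x_{n+1} = x_n - f(x_n)/f'(x_n)

Iteration 1:
  f(0.900000) = -0.240397
  f'(0.900000) = -0.540397
  x_1 = 0.900000 - (-0.240397)/(-0.540397) = 0.455148
Iteration 2:
  f(0.455148) = 0.210963
  f'(0.455148) = -1.423594
  x_2 = 0.455148 - 0.210963/(-1.423594) = 0.603338
Iteration 3:
  f(0.603338) = 0.018197
  f'(0.603338) = -1.171788
  x_3 = 0.603338 - 0.018197/(-1.171788) = 0.618867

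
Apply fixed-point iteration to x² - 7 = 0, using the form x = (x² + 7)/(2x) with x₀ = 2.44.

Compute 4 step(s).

Equation: x² - 7 = 0
Fixed-point form: x = (x² + 7)/(2x)
x₀ = 2.44

x_1 = g(2.440000) = 2.654426
x_2 = g(2.654426) = 2.645765
x_3 = g(2.645765) = 2.645751
x_4 = g(2.645751) = 2.645751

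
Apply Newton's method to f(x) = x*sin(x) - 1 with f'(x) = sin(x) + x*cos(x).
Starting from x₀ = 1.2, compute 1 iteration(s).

f(x) = x*sin(x) - 1
f'(x) = sin(x) + x*cos(x)
x₀ = 1.2

Newton-Raphson formula: x_{n+1} = x_n - f(x_n)/f'(x_n)

Iteration 1:
  f(1.200000) = 0.118447
  f'(1.200000) = 1.366868
  x_1 = 1.200000 - 0.118447/1.366868 = 1.113344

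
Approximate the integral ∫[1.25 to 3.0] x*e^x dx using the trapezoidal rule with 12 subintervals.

f(x) = x*e^x
a = 1.25, b = 3.0, n = 12
h = (b - a)/n = 0.145833

Trapezoidal rule: (h/2)[f(x₀) + 2f(x₁) + 2f(x₂) + ... + f(xₙ)]

x_0 = 1.2500, f(x_0) = 4.362929, coefficient = 1
x_1 = 1.3958, f(x_1) = 5.636847, coefficient = 2
x_2 = 1.5417, f(x_2) = 7.203239, coefficient = 2
x_3 = 1.6875, f(x_3) = 9.122539, coefficient = 2
x_4 = 1.8333, f(x_4) = 11.466952, coefficient = 2
x_5 = 1.9792, f(x_5) = 14.322655, coefficient = 2
x_6 = 2.1250, f(x_6) = 17.792407, coefficient = 2
x_7 = 2.2708, f(x_7) = 21.998631, coefficient = 2
x_8 = 2.4167, f(x_8) = 27.087053, coefficient = 2
x_9 = 2.5625, f(x_9) = 33.231006, coefficient = 2
x_10 = 2.7083, f(x_10) = 40.636504, coefficient = 2
x_11 = 2.8542, f(x_11) = 49.548232, coefficient = 2
x_12 = 3.0000, f(x_12) = 60.256611, coefficient = 1

I ≈ (0.145833/2) × 540.711667 = 39.426892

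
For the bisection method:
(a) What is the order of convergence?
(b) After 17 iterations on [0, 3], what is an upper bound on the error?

(a) Bisection has linear (order 1) convergence; the error is halved each step.

(b) Error bound = (b-a)/2^n = (3 - 0)/2^{17}
    = 3/2^{17}

(a) 1 (linear); (b) error ≤ 2.29e-05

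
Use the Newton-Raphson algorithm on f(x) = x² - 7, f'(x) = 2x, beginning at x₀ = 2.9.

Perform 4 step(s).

f(x) = x² - 7
f'(x) = 2x
x₀ = 2.9

Newton-Raphson formula: x_{n+1} = x_n - f(x_n)/f'(x_n)

Iteration 1:
  f(2.900000) = 1.410000
  f'(2.900000) = 5.800000
  x_1 = 2.900000 - 1.410000/5.800000 = 2.656897
Iteration 2:
  f(2.656897) = 0.059099
  f'(2.656897) = 5.313793
  x_2 = 2.656897 - 0.059099/5.313793 = 2.645775
Iteration 3:
  f(2.645775) = 0.000124
  f'(2.645775) = 5.291549
  x_3 = 2.645775 - 0.000124/5.291549 = 2.645751
Iteration 4:
  f(2.645751) = 0.000000
  f'(2.645751) = 5.291503
  x_4 = 2.645751 - 0.000000/5.291503 = 2.645751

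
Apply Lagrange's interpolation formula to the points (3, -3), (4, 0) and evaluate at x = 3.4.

Lagrange interpolation formula:
P(x) = Σ yᵢ × Lᵢ(x)
where Lᵢ(x) = Π_{j≠i} (x - xⱼ)/(xᵢ - xⱼ)

L_0(3.4) = (3.4 - 4)/(3 - 4) = 0.600000
L_1(3.4) = (3.4 - 3)/(4 - 3) = 0.400000

P(3.4) = (-3)×L_0(3.4) + 0×L_1(3.4)
P(3.4) = -1.800000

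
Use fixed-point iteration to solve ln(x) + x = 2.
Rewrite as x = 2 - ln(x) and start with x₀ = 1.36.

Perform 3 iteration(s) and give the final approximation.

Equation: ln(x) + x = 2
Fixed-point form: x = 2 - ln(x)
x₀ = 1.36

x_1 = g(1.360000) = 1.692515
x_2 = g(1.692515) = 1.473784
x_3 = g(1.473784) = 1.612167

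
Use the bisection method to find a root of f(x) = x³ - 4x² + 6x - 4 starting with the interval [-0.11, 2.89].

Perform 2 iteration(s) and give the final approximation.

f(x) = x³ - 4x² + 6x - 4
Initial interval: [-0.11, 2.89]

Iteration 1:
  c_1 = (-0.110000 + 2.890000)/2 = 1.390000
  f(c_1) = f(1.390000) = -0.702781
  f(a) × f(c) ≥ 0, new interval: [1.390000, 2.890000]
Iteration 2:
  c_2 = (1.390000 + 2.890000)/2 = 2.140000
  f(c_2) = f(2.140000) = 0.321944
  f(a) × f(c) < 0, new interval: [1.390000, 2.140000]

After 2 iteration(s), the approximation is c_2 = 2.140000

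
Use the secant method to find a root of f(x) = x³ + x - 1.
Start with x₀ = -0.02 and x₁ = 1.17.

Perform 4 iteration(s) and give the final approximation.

f(x) = x³ + x - 1
x₀ = -0.02, x₁ = 1.17

Secant formula: x_{n+1} = x_n - f(x_n)(x_n - x_{n-1})/(f(x_n) - f(x_{n-1}))

Iteration 1:
  f(-0.020000) = -1.020008
  f(1.170000) = 1.771613
  x_2 = 1.170000 - 1.771613×(1.170000 - (-0.020000))/(1.771613 - (-1.020008))
       = 0.414805
Iteration 2:
  f(1.170000) = 1.771613
  f(0.414805) = -0.513823
  x_3 = 0.414805 - (-0.513823)×(0.414805 - 1.170000)/(-0.513823 - 1.771613)
       = 0.584591
Iteration 3:
  f(0.414805) = -0.513823
  f(0.584591) = -0.215626
  x_4 = 0.584591 - (-0.215626)×(0.584591 - 0.414805)/(-0.215626 - (-0.513823))
       = 0.707364
Iteration 4:
  f(0.584591) = -0.215626
  f(0.707364) = 0.061304
  x_5 = 0.707364 - 0.061304×(0.707364 - 0.584591)/(0.061304 - (-0.215626))
       = 0.680186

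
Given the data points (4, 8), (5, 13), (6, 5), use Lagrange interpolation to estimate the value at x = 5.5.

Lagrange interpolation formula:
P(x) = Σ yᵢ × Lᵢ(x)
where Lᵢ(x) = Π_{j≠i} (x - xⱼ)/(xᵢ - xⱼ)

L_0(5.5) = (5.5 - 5)/(4 - 5) × (5.5 - 6)/(4 - 6) = -0.125000
L_1(5.5) = (5.5 - 4)/(5 - 4) × (5.5 - 6)/(5 - 6) = 0.750000
L_2(5.5) = (5.5 - 4)/(6 - 4) × (5.5 - 5)/(6 - 5) = 0.375000

P(5.5) = 8×L_0(5.5) + 13×L_1(5.5) + 5×L_2(5.5)
P(5.5) = 10.625000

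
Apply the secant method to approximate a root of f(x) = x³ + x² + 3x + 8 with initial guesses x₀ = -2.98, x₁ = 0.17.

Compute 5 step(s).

f(x) = x³ + x² + 3x + 8
x₀ = -2.98, x₁ = 0.17

Secant formula: x_{n+1} = x_n - f(x_n)(x_n - x_{n-1})/(f(x_n) - f(x_{n-1}))

Iteration 1:
  f(-2.980000) = -18.523192
  f(0.170000) = 8.543813
  x_2 = 0.170000 - 8.543813×(0.170000 - (-2.980000))/(8.543813 - (-18.523192))
       = -0.824311
Iteration 2:
  f(0.170000) = 8.543813
  f(-0.824311) = 5.646447
  x_3 = -0.824311 - 5.646447×(-0.824311 - 0.170000)/(5.646447 - 8.543813)
       = -2.762044
Iteration 3:
  f(-0.824311) = 5.646447
  f(-2.762044) = -13.728562
  x_4 = -2.762044 - (-13.728562)×(-2.762044 - (-0.824311))/(-13.728562 - 5.646447)
       = -1.389023
Iteration 4:
  f(-2.762044) = -13.728562
  f(-1.389023) = 3.082356
  x_5 = -1.389023 - 3.082356×(-1.389023 - (-2.762044))/(3.082356 - (-13.728562))
       = -1.640772
Iteration 5:
  f(-1.389023) = 3.082356
  f(-1.640772) = 1.352637
  x_6 = -1.640772 - 1.352637×(-1.640772 - (-1.389023))/(1.352637 - 3.082356)
       = -1.837640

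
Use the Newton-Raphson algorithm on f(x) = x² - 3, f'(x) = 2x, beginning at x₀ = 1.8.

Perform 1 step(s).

f(x) = x² - 3
f'(x) = 2x
x₀ = 1.8

Newton-Raphson formula: x_{n+1} = x_n - f(x_n)/f'(x_n)

Iteration 1:
  f(1.800000) = 0.240000
  f'(1.800000) = 3.600000
  x_1 = 1.800000 - 0.240000/3.600000 = 1.733333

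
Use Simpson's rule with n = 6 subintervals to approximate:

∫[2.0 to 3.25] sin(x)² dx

f(x) = sin(x)²
a = 2.0, b = 3.25, n = 6
h = (b - a)/n = 0.208333

Simpson's rule: (h/3)[f(x₀) + 4f(x₁) + 2f(x₂) + ... + f(xₙ)]

x_0 = 2.0000, f(x_0) = 0.826822, coefficient = 1
x_1 = 2.2083, f(x_1) = 0.645715, coefficient = 4
x_2 = 2.4167, f(x_2) = 0.439675, coefficient = 2
x_3 = 2.6250, f(x_3) = 0.243957, coefficient = 4
x_4 = 2.8333, f(x_4) = 0.092052, coefficient = 2
x_5 = 3.0417, f(x_5) = 0.009952, coefficient = 4
x_6 = 3.2500, f(x_6) = 0.011706, coefficient = 1

I ≈ (0.208333/3) × 5.500481 = 0.381978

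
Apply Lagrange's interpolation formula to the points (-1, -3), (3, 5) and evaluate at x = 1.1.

Lagrange interpolation formula:
P(x) = Σ yᵢ × Lᵢ(x)
where Lᵢ(x) = Π_{j≠i} (x - xⱼ)/(xᵢ - xⱼ)

L_0(1.1) = (1.1 - 3)/(-1 - 3) = 0.475000
L_1(1.1) = (1.1 - (-1))/(3 - (-1)) = 0.525000

P(1.1) = (-3)×L_0(1.1) + 5×L_1(1.1)
P(1.1) = 1.200000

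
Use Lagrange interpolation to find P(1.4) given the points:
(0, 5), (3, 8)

Lagrange interpolation formula:
P(x) = Σ yᵢ × Lᵢ(x)
where Lᵢ(x) = Π_{j≠i} (x - xⱼ)/(xᵢ - xⱼ)

L_0(1.4) = (1.4 - 3)/(0 - 3) = 0.533333
L_1(1.4) = (1.4 - 0)/(3 - 0) = 0.466667

P(1.4) = 5×L_0(1.4) + 8×L_1(1.4)
P(1.4) = 6.400000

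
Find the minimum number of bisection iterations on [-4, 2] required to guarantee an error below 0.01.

We need (b-a)/2^n ≤ 0.01
(2 - (-4))/2^n ≤ 0.01
6/2^n ≤ 0.01
2^n ≥ 600
n ≥ log₂(600) = 9.23
n ≥ 10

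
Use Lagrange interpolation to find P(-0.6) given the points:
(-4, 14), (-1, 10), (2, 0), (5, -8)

Lagrange interpolation formula:
P(x) = Σ yᵢ × Lᵢ(x)
where Lᵢ(x) = Π_{j≠i} (x - xⱼ)/(xᵢ - xⱼ)

L_0(-0.6) = (-0.6 - (-1))/(-4 - (-1)) × (-0.6 - 2)/(-4 - 2) × (-0.6 - 5)/(-4 - 5) = -0.035951
L_1(-0.6) = (-0.6 - (-4))/(-1 - (-4)) × (-0.6 - 2)/(-1 - 2) × (-0.6 - 5)/(-1 - 5) = 0.916741
L_2(-0.6) = (-0.6 - (-4))/(2 - (-4)) × (-0.6 - (-1))/(2 - (-1)) × (-0.6 - 5)/(2 - 5) = 0.141037
L_3(-0.6) = (-0.6 - (-4))/(5 - (-4)) × (-0.6 - (-1))/(5 - (-1)) × (-0.6 - 2)/(5 - 2) = -0.021827

P(-0.6) = 14×L_0(-0.6) + 10×L_1(-0.6) + 0×L_2(-0.6) + (-8)×L_3(-0.6)
P(-0.6) = 8.838716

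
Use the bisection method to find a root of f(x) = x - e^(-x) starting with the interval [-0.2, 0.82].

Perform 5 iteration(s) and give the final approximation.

f(x) = x - e^(-x)
Initial interval: [-0.2, 0.82]

Iteration 1:
  c_1 = (-0.200000 + 0.820000)/2 = 0.310000
  f(c_1) = f(0.310000) = -0.423447
  f(a) × f(c) ≥ 0, new interval: [0.310000, 0.820000]
Iteration 2:
  c_2 = (0.310000 + 0.820000)/2 = 0.565000
  f(c_2) = f(0.565000) = -0.003360
  f(a) × f(c) ≥ 0, new interval: [0.565000, 0.820000]
Iteration 3:
  c_3 = (0.565000 + 0.820000)/2 = 0.692500
  f(c_3) = f(0.692500) = 0.192176
  f(a) × f(c) < 0, new interval: [0.565000, 0.692500]
Iteration 4:
  c_4 = (0.565000 + 0.692500)/2 = 0.628750
  f(c_4) = f(0.628750) = 0.095492
  f(a) × f(c) < 0, new interval: [0.565000, 0.628750]
Iteration 5:
  c_5 = (0.565000 + 0.628750)/2 = 0.596875
  f(c_5) = f(0.596875) = 0.046346
  f(a) × f(c) < 0, new interval: [0.565000, 0.596875]

After 5 iteration(s), the approximation is c_5 = 0.596875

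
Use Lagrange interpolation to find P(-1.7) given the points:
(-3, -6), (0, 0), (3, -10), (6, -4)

Lagrange interpolation formula:
P(x) = Σ yᵢ × Lᵢ(x)
where Lᵢ(x) = Π_{j≠i} (x - xⱼ)/(xᵢ - xⱼ)

L_0(-1.7) = (-1.7 - 0)/(-3 - 0) × (-1.7 - 3)/(-3 - 3) × (-1.7 - 6)/(-3 - 6) = 0.379772
L_1(-1.7) = (-1.7 - (-3))/(0 - (-3)) × (-1.7 - 3)/(0 - 3) × (-1.7 - 6)/(0 - 6) = 0.871241
L_2(-1.7) = (-1.7 - (-3))/(3 - (-3)) × (-1.7 - 0)/(3 - 0) × (-1.7 - 6)/(3 - 6) = -0.315130
L_3(-1.7) = (-1.7 - (-3))/(6 - (-3)) × (-1.7 - 0)/(6 - 0) × (-1.7 - 3)/(6 - 3) = 0.064117

P(-1.7) = (-6)×L_0(-1.7) + 0×L_1(-1.7) + (-10)×L_2(-1.7) + (-4)×L_3(-1.7)
P(-1.7) = 0.616198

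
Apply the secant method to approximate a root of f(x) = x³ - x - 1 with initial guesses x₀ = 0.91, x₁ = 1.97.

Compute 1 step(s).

f(x) = x³ - x - 1
x₀ = 0.91, x₁ = 1.97

Secant formula: x_{n+1} = x_n - f(x_n)(x_n - x_{n-1})/(f(x_n) - f(x_{n-1}))

Iteration 1:
  f(0.910000) = -1.156429
  f(1.970000) = 4.675373
  x_2 = 1.970000 - 4.675373×(1.970000 - 0.910000)/(4.675373 - (-1.156429))
       = 1.120195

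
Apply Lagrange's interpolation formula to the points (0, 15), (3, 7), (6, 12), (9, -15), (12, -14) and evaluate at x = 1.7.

Lagrange interpolation formula:
P(x) = Σ yᵢ × Lᵢ(x)
where Lᵢ(x) = Π_{j≠i} (x - xⱼ)/(xᵢ - xⱼ)

L_0(1.7) = (1.7 - 3)/(0 - 3) × (1.7 - 6)/(0 - 6) × (1.7 - 9)/(0 - 9) × (1.7 - 12)/(0 - 12) = 0.216210
L_1(1.7) = (1.7 - 0)/(3 - 0) × (1.7 - 6)/(3 - 6) × (1.7 - 9)/(3 - 9) × (1.7 - 12)/(3 - 12) = 1.130944
L_2(1.7) = (1.7 - 0)/(6 - 0) × (1.7 - 3)/(6 - 3) × (1.7 - 9)/(6 - 9) × (1.7 - 12)/(6 - 12) = -0.512870
L_3(1.7) = (1.7 - 0)/(9 - 0) × (1.7 - 3)/(9 - 3) × (1.7 - 6)/(9 - 6) × (1.7 - 12)/(9 - 12) = 0.201401
L_4(1.7) = (1.7 - 0)/(12 - 0) × (1.7 - 3)/(12 - 3) × (1.7 - 6)/(12 - 6) × (1.7 - 9)/(12 - 9) = -0.035685

P(1.7) = 15×L_0(1.7) + 7×L_1(1.7) + 12×L_2(1.7) + (-15)×L_3(1.7) + (-14)×L_4(1.7)
P(1.7) = 2.483894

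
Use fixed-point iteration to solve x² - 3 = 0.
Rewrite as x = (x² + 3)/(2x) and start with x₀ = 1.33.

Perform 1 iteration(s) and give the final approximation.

Equation: x² - 3 = 0
Fixed-point form: x = (x² + 3)/(2x)
x₀ = 1.33

x_1 = g(1.330000) = 1.792820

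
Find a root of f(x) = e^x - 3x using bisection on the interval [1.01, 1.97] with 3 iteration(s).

f(x) = e^x - 3x
Initial interval: [1.01, 1.97]

Iteration 1:
  c_1 = (1.010000 + 1.970000)/2 = 1.490000
  f(c_1) = f(1.490000) = -0.032904
  f(a) × f(c) ≥ 0, new interval: [1.490000, 1.970000]
Iteration 2:
  c_2 = (1.490000 + 1.970000)/2 = 1.730000
  f(c_2) = f(1.730000) = 0.450654
  f(a) × f(c) < 0, new interval: [1.490000, 1.730000]
Iteration 3:
  c_3 = (1.490000 + 1.730000)/2 = 1.610000
  f(c_3) = f(1.610000) = 0.172811
  f(a) × f(c) < 0, new interval: [1.490000, 1.610000]

After 3 iteration(s), the approximation is c_3 = 1.610000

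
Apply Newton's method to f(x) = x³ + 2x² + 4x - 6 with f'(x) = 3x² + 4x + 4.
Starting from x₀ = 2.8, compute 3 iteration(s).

f(x) = x³ + 2x² + 4x - 6
f'(x) = 3x² + 4x + 4
x₀ = 2.8

Newton-Raphson formula: x_{n+1} = x_n - f(x_n)/f'(x_n)

Iteration 1:
  f(2.800000) = 42.832000
  f'(2.800000) = 38.720000
  x_1 = 2.800000 - 42.832000/38.720000 = 1.693802
Iteration 2:
  f(1.693802) = 11.372591
  f'(1.693802) = 19.382099
  x_2 = 1.693802 - 11.372591/19.382099 = 1.107044
Iteration 3:
  f(1.107044) = 2.236005
  f'(1.107044) = 12.104817
  x_3 = 1.107044 - 2.236005/12.104817 = 0.922324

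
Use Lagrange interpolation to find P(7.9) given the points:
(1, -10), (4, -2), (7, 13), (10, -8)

Lagrange interpolation formula:
P(x) = Σ yᵢ × Lᵢ(x)
where Lᵢ(x) = Π_{j≠i} (x - xⱼ)/(xᵢ - xⱼ)

L_0(7.9) = (7.9 - 4)/(1 - 4) × (7.9 - 7)/(1 - 7) × (7.9 - 10)/(1 - 10) = 0.045500
L_1(7.9) = (7.9 - 1)/(4 - 1) × (7.9 - 7)/(4 - 7) × (7.9 - 10)/(4 - 10) = -0.241500
L_2(7.9) = (7.9 - 1)/(7 - 1) × (7.9 - 4)/(7 - 4) × (7.9 - 10)/(7 - 10) = 1.046500
L_3(7.9) = (7.9 - 1)/(10 - 1) × (7.9 - 4)/(10 - 4) × (7.9 - 7)/(10 - 7) = 0.149500

P(7.9) = (-10)×L_0(7.9) + (-2)×L_1(7.9) + 13×L_2(7.9) + (-8)×L_3(7.9)
P(7.9) = 12.436500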